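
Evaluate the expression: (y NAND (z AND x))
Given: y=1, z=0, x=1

Substituting: (1 NAND (0 AND 1))
= 1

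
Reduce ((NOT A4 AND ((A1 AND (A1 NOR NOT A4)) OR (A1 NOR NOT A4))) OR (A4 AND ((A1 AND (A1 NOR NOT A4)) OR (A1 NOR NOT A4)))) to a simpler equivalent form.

By distribution ((E AND v) OR (E AND NOT v) = E) then absorption (E OR (E AND v) = E):
= (A1 NOR NOT A4)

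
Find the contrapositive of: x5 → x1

Contrapositive: NOT x1 → NOT x5
Note: A statement and its contrapositive are logically equivalent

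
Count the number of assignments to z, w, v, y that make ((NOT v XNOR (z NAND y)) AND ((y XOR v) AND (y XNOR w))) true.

Satisfying assignments: (0,1,0,1)
Count: 1 out of 16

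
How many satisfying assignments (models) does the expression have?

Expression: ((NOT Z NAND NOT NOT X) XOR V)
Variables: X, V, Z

Satisfying assignments: (0,0,0), (0,0,1), (1,0,1), (1,1,0)
Count: 4 out of 8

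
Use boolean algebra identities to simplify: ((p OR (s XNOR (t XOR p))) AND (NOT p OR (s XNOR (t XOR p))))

By distribution ((E OR v) AND (E OR NOT v) = E):
= (s XNOR (t XOR p))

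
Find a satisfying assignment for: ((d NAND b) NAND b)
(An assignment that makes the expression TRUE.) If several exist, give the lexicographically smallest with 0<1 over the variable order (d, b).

d=0, b=0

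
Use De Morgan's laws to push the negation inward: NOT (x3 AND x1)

NOT x3 OR NOT x1
De Morgan's: NOT(AND of terms) = OR of negations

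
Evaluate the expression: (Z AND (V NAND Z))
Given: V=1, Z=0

Substituting: (0 AND (1 NAND 0))
= 0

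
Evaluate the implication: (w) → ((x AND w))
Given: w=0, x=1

Antecedent (w) = 0; consequent ((x AND w)) = 0.
0 → 0 = 1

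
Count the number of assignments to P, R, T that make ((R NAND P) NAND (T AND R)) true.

Satisfying assignments: (0,0,0), (0,0,1), (0,1,0), (1,0,0), (1,0,1), (1,1,0), (1,1,1)
Count: 7 out of 8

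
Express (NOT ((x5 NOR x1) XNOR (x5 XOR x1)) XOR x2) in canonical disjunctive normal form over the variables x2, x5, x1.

(NOT x2 AND NOT x5 AND NOT x1) OR (NOT x2 AND NOT x5 AND x1) OR (NOT x2 AND x5 AND NOT x1) OR (x2 AND x5 AND x1)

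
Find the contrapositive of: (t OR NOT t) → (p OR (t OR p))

Contrapositive: NOT (p OR (t OR p)) → NOT (t OR NOT t)
Note: A statement and its contrapositive are logically equivalent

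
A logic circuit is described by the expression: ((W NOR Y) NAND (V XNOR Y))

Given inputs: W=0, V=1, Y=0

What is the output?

Substituting: ((0 NOR 0) NAND (1 XNOR 0))
= 1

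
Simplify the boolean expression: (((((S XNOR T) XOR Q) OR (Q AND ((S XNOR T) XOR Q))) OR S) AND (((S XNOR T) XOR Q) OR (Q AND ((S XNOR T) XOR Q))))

By absorption (E AND (E OR v) = E) then absorption (E OR (E AND v) = E):
= ((S XNOR T) XOR Q)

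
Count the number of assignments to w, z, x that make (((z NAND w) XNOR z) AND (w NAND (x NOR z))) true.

Satisfying assignments: (0,1,0), (0,1,1)
Count: 2 out of 8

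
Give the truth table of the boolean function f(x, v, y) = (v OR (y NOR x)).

x | v | y | Output
------------------
0 | 0 | 0 | 1
0 | 0 | 1 | 0
0 | 1 | 0 | 1
0 | 1 | 1 | 1
1 | 0 | 0 | 0
1 | 0 | 1 | 0
1 | 1 | 0 | 1
1 | 1 | 1 | 1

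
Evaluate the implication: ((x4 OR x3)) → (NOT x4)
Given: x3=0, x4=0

Antecedent ((x4 OR x3)) = 0; consequent (NOT x4) = 1.
0 → 1 = 1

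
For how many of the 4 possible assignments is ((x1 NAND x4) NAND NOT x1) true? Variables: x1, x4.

Satisfying assignments: (1,0), (1,1)
Count: 2 out of 4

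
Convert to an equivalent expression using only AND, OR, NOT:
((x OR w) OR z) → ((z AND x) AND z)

NOT ((x OR w) OR z) OR ((z AND x) AND z)
(Implication elimination: A → B = NOT A OR B)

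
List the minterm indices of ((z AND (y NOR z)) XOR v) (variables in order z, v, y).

Σm(2, 3, 6, 7) = (NOT z AND v AND NOT y) OR (NOT z AND v AND y) OR (z AND v AND NOT y) OR (z AND v AND y)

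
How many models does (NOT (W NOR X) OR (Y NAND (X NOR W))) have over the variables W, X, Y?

Satisfying assignments: (0,0,0), (0,1,0), (0,1,1), (1,0,0), (1,0,1), (1,1,0), (1,1,1)
Count: 7 out of 8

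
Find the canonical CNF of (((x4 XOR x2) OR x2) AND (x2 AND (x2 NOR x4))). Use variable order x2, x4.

(x2 OR x4) AND (x2 OR NOT x4) AND (NOT x2 OR x4) AND (NOT x2 OR NOT x4)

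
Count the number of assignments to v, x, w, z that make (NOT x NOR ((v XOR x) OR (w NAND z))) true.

Satisfying assignments: (1,1,1,1)
Count: 1 out of 16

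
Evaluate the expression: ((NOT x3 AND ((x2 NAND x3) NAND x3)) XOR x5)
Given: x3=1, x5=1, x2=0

Substituting: ((NOT 1 AND ((0 NAND 1) NAND 1)) XOR 1)
= 1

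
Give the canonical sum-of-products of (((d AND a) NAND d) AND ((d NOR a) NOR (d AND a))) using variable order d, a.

Σm(1, 2) = (NOT d AND a) OR (d AND NOT a)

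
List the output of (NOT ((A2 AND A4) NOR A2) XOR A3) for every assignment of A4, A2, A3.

A4 | A2 | A3 | Output
---------------------
0 | 0 | 0 | 0
0 | 0 | 1 | 1
0 | 1 | 0 | 1
0 | 1 | 1 | 0
1 | 0 | 0 | 0
1 | 0 | 1 | 1
1 | 1 | 0 | 1
1 | 1 | 1 | 0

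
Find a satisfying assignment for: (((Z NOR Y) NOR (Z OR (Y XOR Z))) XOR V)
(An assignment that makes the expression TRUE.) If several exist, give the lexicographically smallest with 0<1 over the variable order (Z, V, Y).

Z=0, V=1, Y=0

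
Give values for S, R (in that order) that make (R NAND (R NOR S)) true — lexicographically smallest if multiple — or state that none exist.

S=0, R=0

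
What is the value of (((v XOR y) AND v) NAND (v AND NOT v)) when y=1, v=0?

Substituting: (((0 XOR 1) AND 0) NAND (0 AND NOT 0))
= 1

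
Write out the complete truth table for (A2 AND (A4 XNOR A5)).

A4 | A5 | A2 | Output
---------------------
0 | 0 | 0 | 0
0 | 0 | 1 | 1
0 | 1 | 0 | 0
0 | 1 | 1 | 0
1 | 0 | 0 | 0
1 | 0 | 1 | 0
1 | 1 | 0 | 0
1 | 1 | 1 | 1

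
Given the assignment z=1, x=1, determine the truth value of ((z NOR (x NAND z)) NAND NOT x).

Substituting: ((1 NOR (1 NAND 1)) NAND NOT 1)
= 1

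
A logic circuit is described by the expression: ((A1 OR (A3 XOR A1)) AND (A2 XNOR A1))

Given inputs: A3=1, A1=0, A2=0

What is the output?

Substituting: ((0 OR (1 XOR 0)) AND (0 XNOR 0))
= 1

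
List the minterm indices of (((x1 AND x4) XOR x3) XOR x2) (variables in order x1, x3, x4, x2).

Σm(1, 3, 4, 6, 9, 10, 12, 15) = (NOT x1 AND NOT x3 AND NOT x4 AND x2) OR (NOT x1 AND NOT x3 AND x4 AND x2) OR (NOT x1 AND x3 AND NOT x4 AND NOT x2) OR (NOT x1 AND x3 AND x4 AND NOT x2) OR (x1 AND NOT x3 AND NOT x4 AND x2) OR (x1 AND NOT x3 AND x4 AND NOT x2) OR (x1 AND x3 AND NOT x4 AND NOT x2) OR (x1 AND x3 AND x4 AND x2)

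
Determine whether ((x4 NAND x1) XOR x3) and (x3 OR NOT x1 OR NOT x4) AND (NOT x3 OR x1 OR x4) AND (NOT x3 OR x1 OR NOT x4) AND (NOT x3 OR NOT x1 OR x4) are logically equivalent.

Yes, they are equivalent — the two output columns agree on all 8 assignments:
x3 | x1 | x4 | Expression 1 | Expression 2
------------------------------------------
0 | 0 | 0 | 1 | 1
0 | 0 | 1 | 1 | 1
0 | 1 | 0 | 1 | 1
0 | 1 | 1 | 0 | 0
1 | 0 | 0 | 0 | 0
1 | 0 | 1 | 0 | 0
1 | 1 | 0 | 0 | 0
1 | 1 | 1 | 1 | 1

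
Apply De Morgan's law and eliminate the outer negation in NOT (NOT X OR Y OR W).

X AND NOT Y AND NOT W
De Morgan's: NOT(OR of terms) = AND of negations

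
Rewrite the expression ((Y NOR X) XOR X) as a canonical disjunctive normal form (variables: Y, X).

(NOT Y AND NOT X) OR (NOT Y AND X) OR (Y AND X)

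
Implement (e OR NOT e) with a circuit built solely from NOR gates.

((e NOR (e NOR e)) NOR (e NOR (e NOR e)))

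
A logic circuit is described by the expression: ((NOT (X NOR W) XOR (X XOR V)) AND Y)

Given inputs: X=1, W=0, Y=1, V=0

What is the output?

Substituting: ((NOT (1 NOR 0) XOR (1 XOR 0)) AND 1)
= 0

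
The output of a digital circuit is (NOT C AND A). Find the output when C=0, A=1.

Substituting: (NOT 0 AND 1)
= 1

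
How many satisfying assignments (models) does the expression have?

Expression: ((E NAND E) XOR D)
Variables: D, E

Satisfying assignments: (0,0), (1,1)
Count: 2 out of 4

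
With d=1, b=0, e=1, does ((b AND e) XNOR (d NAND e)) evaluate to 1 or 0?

Substituting: ((0 AND 1) XNOR (1 NAND 1))
= 1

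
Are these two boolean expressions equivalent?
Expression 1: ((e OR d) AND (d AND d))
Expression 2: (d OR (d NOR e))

No. Counterexample: with d=0, e=0, Expression 1 = 0 but Expression 2 = 1.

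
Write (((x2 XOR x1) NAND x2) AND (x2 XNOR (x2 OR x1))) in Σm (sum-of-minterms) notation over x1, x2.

Σm(0, 3) = (NOT x1 AND NOT x2) OR (x1 AND x2)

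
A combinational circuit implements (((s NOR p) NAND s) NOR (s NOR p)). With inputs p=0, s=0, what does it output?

Substituting: (((0 NOR 0) NAND 0) NOR (0 NOR 0))
= 0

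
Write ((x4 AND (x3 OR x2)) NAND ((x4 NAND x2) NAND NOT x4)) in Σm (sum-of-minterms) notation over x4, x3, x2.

Σm(0, 1, 2, 3, 4) = (NOT x4 AND NOT x3 AND NOT x2) OR (NOT x4 AND NOT x3 AND x2) OR (NOT x4 AND x3 AND NOT x2) OR (NOT x4 AND x3 AND x2) OR (x4 AND NOT x3 AND NOT x2)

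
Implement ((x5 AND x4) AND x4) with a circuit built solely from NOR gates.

((((x5 NOR x5) NOR (x4 NOR x4)) NOR ((x5 NOR x5) NOR (x4 NOR x4))) NOR (x4 NOR x4))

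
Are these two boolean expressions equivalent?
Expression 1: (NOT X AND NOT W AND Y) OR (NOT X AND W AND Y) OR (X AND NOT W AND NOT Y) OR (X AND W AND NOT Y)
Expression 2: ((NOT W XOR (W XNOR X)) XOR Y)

Yes, they are equivalent — the two output columns agree on all 8 assignments:
X | W | Y | Expression 1 | Expression 2
---------------------------------------
0 | 0 | 0 | 0 | 0
0 | 0 | 1 | 1 | 1
0 | 1 | 0 | 0 | 0
0 | 1 | 1 | 1 | 1
1 | 0 | 0 | 1 | 1
1 | 0 | 1 | 0 | 0
1 | 1 | 0 | 1 | 1
1 | 1 | 1 | 0 | 0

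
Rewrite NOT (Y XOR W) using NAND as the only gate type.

(((Y NAND (Y NAND W)) NAND (W NAND (Y NAND W))) NAND ((Y NAND (Y NAND W)) NAND (W NAND (Y NAND W))))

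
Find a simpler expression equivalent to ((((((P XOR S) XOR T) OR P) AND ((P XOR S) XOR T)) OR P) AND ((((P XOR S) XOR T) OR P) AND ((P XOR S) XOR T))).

By absorption (E AND (E OR v) = E) then absorption (E AND (E OR v) = E):
= ((P XOR S) XOR T)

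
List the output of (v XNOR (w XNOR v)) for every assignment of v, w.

v | w | Output
--------------
0 | 0 | 0
0 | 1 | 1
1 | 0 | 0
1 | 1 | 1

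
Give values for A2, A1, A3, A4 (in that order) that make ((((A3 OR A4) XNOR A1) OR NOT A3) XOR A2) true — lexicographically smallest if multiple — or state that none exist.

A2=0, A1=0, A3=0, A4=0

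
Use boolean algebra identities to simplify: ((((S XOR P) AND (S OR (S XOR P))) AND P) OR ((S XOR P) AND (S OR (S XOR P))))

By absorption (E OR (E AND v) = E) then absorption (E AND (E OR v) = E):
= (S XOR P)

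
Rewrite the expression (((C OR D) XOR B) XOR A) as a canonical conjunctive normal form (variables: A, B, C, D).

(A OR B OR C OR D) AND (A OR NOT B OR C OR NOT D) AND (A OR NOT B OR NOT C OR D) AND (A OR NOT B OR NOT C OR NOT D) AND (NOT A OR B OR C OR NOT D) AND (NOT A OR B OR NOT C OR D) AND (NOT A OR B OR NOT C OR NOT D) AND (NOT A OR NOT B OR C OR D)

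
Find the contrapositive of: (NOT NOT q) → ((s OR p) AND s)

Contrapositive: NOT ((s OR p) AND s) → NOT q
Note: A statement and its contrapositive are logically equivalent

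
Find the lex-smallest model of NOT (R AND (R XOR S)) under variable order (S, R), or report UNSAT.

S=0, R=0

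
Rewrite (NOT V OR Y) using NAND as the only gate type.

(((V NAND V) NAND (V NAND V)) NAND (Y NAND Y))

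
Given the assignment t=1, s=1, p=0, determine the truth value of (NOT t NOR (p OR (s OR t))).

Substituting: (NOT 1 NOR (0 OR (1 OR 1)))
= 0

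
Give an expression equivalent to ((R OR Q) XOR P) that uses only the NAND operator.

((((R NAND R) NAND (Q NAND Q)) NAND (((R NAND R) NAND (Q NAND Q)) NAND P)) NAND (P NAND (((R NAND R) NAND (Q NAND Q)) NAND P)))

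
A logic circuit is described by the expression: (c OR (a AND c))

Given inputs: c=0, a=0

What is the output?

Substituting: (0 OR (0 AND 0))
= 0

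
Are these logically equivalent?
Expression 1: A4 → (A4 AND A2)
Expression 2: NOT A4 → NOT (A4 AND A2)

No, Inverse is not equivalent to original (counterexample: A2=0, A4=1)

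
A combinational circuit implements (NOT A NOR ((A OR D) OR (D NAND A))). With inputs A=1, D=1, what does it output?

Substituting: (NOT 1 NOR ((1 OR 1) OR (1 NAND 1)))
= 0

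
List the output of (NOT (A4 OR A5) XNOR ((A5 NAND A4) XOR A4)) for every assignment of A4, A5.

A4 | A5 | Output
----------------
0 | 0 | 1
0 | 1 | 0
1 | 0 | 1
1 | 1 | 0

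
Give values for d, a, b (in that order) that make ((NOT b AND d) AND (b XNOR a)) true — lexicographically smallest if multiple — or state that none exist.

d=1, a=0, b=0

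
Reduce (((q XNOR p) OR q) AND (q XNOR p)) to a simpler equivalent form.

By absorption (E AND (E OR v) = E):
= (q XNOR p)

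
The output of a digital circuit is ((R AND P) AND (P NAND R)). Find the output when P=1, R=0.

Substituting: ((0 AND 1) AND (1 NAND 0))
= 0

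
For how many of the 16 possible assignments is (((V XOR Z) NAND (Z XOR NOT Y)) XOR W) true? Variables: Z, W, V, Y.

Satisfying assignments: (0,0,0,0), (0,0,0,1), (0,0,1,1), (0,1,1,0), (1,0,0,0), (1,0,1,0), (1,0,1,1), (1,1,0,1)
Count: 8 out of 16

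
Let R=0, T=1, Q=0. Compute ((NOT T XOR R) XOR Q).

Substituting: ((NOT 1 XOR 0) XOR 0)
= 0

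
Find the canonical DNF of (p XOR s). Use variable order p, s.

(NOT p AND s) OR (p AND NOT s)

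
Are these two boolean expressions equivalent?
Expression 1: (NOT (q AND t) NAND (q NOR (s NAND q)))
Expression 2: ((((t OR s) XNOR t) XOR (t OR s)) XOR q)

No. Counterexample: with s=0, q=0, t=1, Expression 1 = 1 but Expression 2 = 0.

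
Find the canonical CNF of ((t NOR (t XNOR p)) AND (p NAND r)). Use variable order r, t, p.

(r OR t OR p) AND (r OR NOT t OR p) AND (r OR NOT t OR NOT p) AND (NOT r OR t OR p) AND (NOT r OR t OR NOT p) AND (NOT r OR NOT t OR p) AND (NOT r OR NOT t OR NOT p)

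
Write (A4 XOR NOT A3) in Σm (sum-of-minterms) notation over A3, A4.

Σm(0, 3) = (NOT A3 AND NOT A4) OR (A3 AND A4)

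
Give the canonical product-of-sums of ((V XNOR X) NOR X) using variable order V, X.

ΠM(0, 1, 3) = (V OR X) AND (V OR NOT X) AND (NOT V OR NOT X)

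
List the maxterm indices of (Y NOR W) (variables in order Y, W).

ΠM(1, 2, 3) = (Y OR NOT W) AND (NOT Y OR W) AND (NOT Y OR NOT W)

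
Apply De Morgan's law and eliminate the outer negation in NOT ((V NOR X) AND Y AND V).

NOT (V NOR X) OR NOT Y OR NOT V
De Morgan's: NOT(AND of terms) = OR of negations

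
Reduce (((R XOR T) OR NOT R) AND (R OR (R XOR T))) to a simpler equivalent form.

By distribution ((E OR v) AND (E OR NOT v) = E):
= (R XOR T)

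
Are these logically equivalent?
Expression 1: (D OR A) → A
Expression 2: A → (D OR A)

No, Converse is not equivalent to original (counterexample: A=0, D=1, B=0)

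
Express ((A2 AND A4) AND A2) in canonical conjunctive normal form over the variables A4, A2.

(A4 OR A2) AND (A4 OR NOT A2) AND (NOT A4 OR A2)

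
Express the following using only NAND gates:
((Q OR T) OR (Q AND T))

((((Q NAND Q) NAND (T NAND T)) NAND ((Q NAND Q) NAND (T NAND T))) NAND (((Q NAND T) NAND (Q NAND T)) NAND ((Q NAND T) NAND (Q NAND T))))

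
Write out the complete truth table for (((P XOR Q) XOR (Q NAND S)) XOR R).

R | P | S | Q | Output
----------------------
0 | 0 | 0 | 0 | 1
0 | 0 | 0 | 1 | 0
0 | 0 | 1 | 0 | 1
0 | 0 | 1 | 1 | 1
0 | 1 | 0 | 0 | 0
0 | 1 | 0 | 1 | 1
0 | 1 | 1 | 0 | 0
0 | 1 | 1 | 1 | 0
1 | 0 | 0 | 0 | 0
1 | 0 | 0 | 1 | 1
1 | 0 | 1 | 0 | 0
1 | 0 | 1 | 1 | 0
1 | 1 | 0 | 0 | 1
1 | 1 | 0 | 1 | 0
1 | 1 | 1 | 0 | 1
1 | 1 | 1 | 1 | 1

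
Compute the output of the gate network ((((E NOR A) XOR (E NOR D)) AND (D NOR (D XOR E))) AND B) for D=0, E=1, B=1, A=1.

Substituting: ((((1 NOR 1) XOR (1 NOR 0)) AND (0 NOR (0 XOR 1))) AND 1)
= 0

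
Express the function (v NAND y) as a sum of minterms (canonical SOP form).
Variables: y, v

Σm(0, 1, 2) = (NOT y AND NOT v) OR (NOT y AND v) OR (y AND NOT v)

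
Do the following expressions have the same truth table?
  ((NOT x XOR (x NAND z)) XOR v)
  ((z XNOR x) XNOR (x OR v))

No. Counterexample: with x=0, v=0, z=1, Expression 1 = 0 but Expression 2 = 1.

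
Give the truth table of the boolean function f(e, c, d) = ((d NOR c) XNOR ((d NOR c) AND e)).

e | c | d | Output
------------------
0 | 0 | 0 | 0
0 | 0 | 1 | 1
0 | 1 | 0 | 1
0 | 1 | 1 | 1
1 | 0 | 0 | 1
1 | 0 | 1 | 1
1 | 1 | 0 | 1
1 | 1 | 1 | 1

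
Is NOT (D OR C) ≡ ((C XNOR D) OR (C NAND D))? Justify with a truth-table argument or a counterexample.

No. Counterexample: with D=0, C=1, Expression 1 = 0 but Expression 2 = 1.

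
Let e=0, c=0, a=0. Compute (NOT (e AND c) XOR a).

Substituting: (NOT (0 AND 0) XOR 0)
= 1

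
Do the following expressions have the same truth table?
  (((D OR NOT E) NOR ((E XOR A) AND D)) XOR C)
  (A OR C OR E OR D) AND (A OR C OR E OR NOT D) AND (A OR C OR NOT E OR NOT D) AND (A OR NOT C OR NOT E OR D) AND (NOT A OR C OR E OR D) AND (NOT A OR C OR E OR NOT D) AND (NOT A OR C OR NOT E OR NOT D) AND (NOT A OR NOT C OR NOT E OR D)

Yes, they are equivalent — the two output columns agree on all 16 assignments:
A | C | E | D | Expression 1 | Expression 2
-------------------------------------------
0 | 0 | 0 | 0 | 0 | 0
0 | 0 | 0 | 1 | 0 | 0
0 | 0 | 1 | 0 | 1 | 1
0 | 0 | 1 | 1 | 0 | 0
0 | 1 | 0 | 0 | 1 | 1
0 | 1 | 0 | 1 | 1 | 1
0 | 1 | 1 | 0 | 0 | 0
0 | 1 | 1 | 1 | 1 | 1
1 | 0 | 0 | 0 | 0 | 0
1 | 0 | 0 | 1 | 0 | 0
1 | 0 | 1 | 0 | 1 | 1
1 | 0 | 1 | 1 | 0 | 0
1 | 1 | 0 | 0 | 1 | 1
1 | 1 | 0 | 1 | 1 | 1
1 | 1 | 1 | 0 | 0 | 0
1 | 1 | 1 | 1 | 1 | 1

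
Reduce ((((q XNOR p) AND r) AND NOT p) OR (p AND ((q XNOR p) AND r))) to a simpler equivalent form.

By distribution ((E AND v) OR (E AND NOT v) = E):
= ((q XNOR p) AND r)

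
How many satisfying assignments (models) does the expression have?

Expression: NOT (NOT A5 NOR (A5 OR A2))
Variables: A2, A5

Satisfying assignments: (0,0), (0,1), (1,0), (1,1)
Count: 4 out of 4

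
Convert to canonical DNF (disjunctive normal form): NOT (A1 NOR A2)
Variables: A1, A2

(NOT A1 AND A2) OR (A1 AND NOT A2) OR (A1 AND A2)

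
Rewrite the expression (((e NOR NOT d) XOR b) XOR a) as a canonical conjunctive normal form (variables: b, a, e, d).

(b OR a OR e OR d) AND (b OR a OR NOT e OR d) AND (b OR a OR NOT e OR NOT d) AND (b OR NOT a OR e OR NOT d) AND (NOT b OR a OR e OR NOT d) AND (NOT b OR NOT a OR e OR d) AND (NOT b OR NOT a OR NOT e OR d) AND (NOT b OR NOT a OR NOT e OR NOT d)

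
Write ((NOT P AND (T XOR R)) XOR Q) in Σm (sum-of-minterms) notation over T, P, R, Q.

Σm(1, 2, 5, 7, 8, 11, 13, 15) = (NOT T AND NOT P AND NOT R AND Q) OR (NOT T AND NOT P AND R AND NOT Q) OR (NOT T AND P AND NOT R AND Q) OR (NOT T AND P AND R AND Q) OR (T AND NOT P AND NOT R AND NOT Q) OR (T AND NOT P AND R AND Q) OR (T AND P AND NOT R AND Q) OR (T AND P AND R AND Q)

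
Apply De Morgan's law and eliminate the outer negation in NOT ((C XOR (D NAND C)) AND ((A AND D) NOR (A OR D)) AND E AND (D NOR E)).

NOT (C XOR (D NAND C)) OR NOT ((A AND D) NOR (A OR D)) OR NOT E OR NOT (D NOR E)
De Morgan's: NOT(AND of terms) = OR of negations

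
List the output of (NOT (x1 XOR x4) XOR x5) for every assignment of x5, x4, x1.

x5 | x4 | x1 | Output
---------------------
0 | 0 | 0 | 1
0 | 0 | 1 | 0
0 | 1 | 0 | 0
0 | 1 | 1 | 1
1 | 0 | 0 | 0
1 | 0 | 1 | 1
1 | 1 | 0 | 1
1 | 1 | 1 | 0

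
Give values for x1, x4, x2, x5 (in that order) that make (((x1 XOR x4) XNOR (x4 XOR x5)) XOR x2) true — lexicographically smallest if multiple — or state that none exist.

x1=0, x4=0, x2=0, x5=0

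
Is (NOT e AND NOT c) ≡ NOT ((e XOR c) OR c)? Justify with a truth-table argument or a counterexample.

Yes, they are equivalent — the two output columns agree on all 4 assignments:
e | c | Expression 1 | Expression 2
-----------------------------------
0 | 0 | 1 | 1
0 | 1 | 0 | 0
1 | 0 | 0 | 0
1 | 1 | 0 | 0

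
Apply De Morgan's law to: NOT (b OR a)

NOT b AND NOT a
De Morgan's: NOT(OR of terms) = AND of negations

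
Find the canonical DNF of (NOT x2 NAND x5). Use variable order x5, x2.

(NOT x5 AND NOT x2) OR (NOT x5 AND x2) OR (x5 AND x2)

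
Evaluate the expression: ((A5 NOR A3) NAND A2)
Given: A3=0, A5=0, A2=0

Substituting: ((0 NOR 0) NAND 0)
= 1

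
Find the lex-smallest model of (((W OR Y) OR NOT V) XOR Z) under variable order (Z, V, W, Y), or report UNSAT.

Z=0, V=0, W=0, Y=0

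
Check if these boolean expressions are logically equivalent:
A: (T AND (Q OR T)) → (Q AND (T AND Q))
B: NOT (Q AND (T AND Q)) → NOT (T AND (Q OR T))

Yes, Contrapositive is always equivalent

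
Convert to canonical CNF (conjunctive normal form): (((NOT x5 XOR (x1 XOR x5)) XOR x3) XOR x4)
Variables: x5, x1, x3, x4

(x5 OR x1 OR x3 OR NOT x4) AND (x5 OR x1 OR NOT x3 OR x4) AND (x5 OR NOT x1 OR x3 OR x4) AND (x5 OR NOT x1 OR NOT x3 OR NOT x4) AND (NOT x5 OR x1 OR x3 OR NOT x4) AND (NOT x5 OR x1 OR NOT x3 OR x4) AND (NOT x5 OR NOT x1 OR x3 OR x4) AND (NOT x5 OR NOT x1 OR NOT x3 OR NOT x4)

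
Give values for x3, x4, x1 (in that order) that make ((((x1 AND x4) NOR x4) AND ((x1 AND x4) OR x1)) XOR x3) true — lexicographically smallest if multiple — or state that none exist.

x3=0, x4=0, x1=1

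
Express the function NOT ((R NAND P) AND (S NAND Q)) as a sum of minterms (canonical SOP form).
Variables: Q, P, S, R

Σm(5, 7, 10, 11, 13, 14, 15) = (NOT Q AND P AND NOT S AND R) OR (NOT Q AND P AND S AND R) OR (Q AND NOT P AND S AND NOT R) OR (Q AND NOT P AND S AND R) OR (Q AND P AND NOT S AND R) OR (Q AND P AND S AND NOT R) OR (Q AND P AND S AND R)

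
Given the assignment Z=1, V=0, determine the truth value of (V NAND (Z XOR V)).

Substituting: (0 NAND (1 XOR 0))
= 1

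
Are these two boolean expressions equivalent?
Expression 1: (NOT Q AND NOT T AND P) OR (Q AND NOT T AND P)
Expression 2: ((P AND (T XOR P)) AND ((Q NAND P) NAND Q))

Yes, they are equivalent — the two output columns agree on all 8 assignments:
Q | T | P | Expression 1 | Expression 2
---------------------------------------
0 | 0 | 0 | 0 | 0
0 | 0 | 1 | 1 | 1
0 | 1 | 0 | 0 | 0
0 | 1 | 1 | 0 | 0
1 | 0 | 0 | 0 | 0
1 | 0 | 1 | 1 | 1
1 | 1 | 0 | 0 | 0
1 | 1 | 1 | 0 | 0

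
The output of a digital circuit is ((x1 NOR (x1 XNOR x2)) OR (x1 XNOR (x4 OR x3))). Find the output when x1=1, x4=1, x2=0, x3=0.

Substituting: ((1 NOR (1 XNOR 0)) OR (1 XNOR (1 OR 0)))
= 1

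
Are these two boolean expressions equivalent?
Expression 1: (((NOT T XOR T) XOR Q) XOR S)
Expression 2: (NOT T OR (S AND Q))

No. Counterexample: with Q=0, S=0, T=1, Expression 1 = 1 but Expression 2 = 0.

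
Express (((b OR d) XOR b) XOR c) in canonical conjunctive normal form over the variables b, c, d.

(b OR c OR d) AND (b OR NOT c OR NOT d) AND (NOT b OR c OR d) AND (NOT b OR c OR NOT d)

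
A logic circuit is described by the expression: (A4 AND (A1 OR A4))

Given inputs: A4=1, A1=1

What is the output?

Substituting: (1 AND (1 OR 1))
= 1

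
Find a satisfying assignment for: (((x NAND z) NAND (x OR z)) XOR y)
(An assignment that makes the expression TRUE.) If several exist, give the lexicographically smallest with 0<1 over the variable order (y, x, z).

y=0, x=0, z=0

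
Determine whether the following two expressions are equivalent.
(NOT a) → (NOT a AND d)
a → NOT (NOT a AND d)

No, Inverse is not equivalent to original (counterexample: a=0, d=0, c=0)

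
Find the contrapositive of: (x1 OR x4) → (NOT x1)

Contrapositive: x1 → NOT (x1 OR x4)
Note: A statement and its contrapositive are logically equivalent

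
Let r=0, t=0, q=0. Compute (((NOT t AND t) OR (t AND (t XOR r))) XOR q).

Substituting: (((NOT 0 AND 0) OR (0 AND (0 XOR 0))) XOR 0)
= 0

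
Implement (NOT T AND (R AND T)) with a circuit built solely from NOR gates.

(((T NOR T) NOR (T NOR T)) NOR (((R NOR R) NOR (T NOR T)) NOR ((R NOR R) NOR (T NOR T))))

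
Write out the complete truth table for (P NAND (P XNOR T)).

T | P | Output
--------------
0 | 0 | 1
0 | 1 | 1
1 | 0 | 1
1 | 1 | 0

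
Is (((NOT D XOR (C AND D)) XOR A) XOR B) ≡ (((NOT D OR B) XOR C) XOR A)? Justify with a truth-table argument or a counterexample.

No. Counterexample: with C=0, A=0, D=0, B=1, Expression 1 = 0 but Expression 2 = 1.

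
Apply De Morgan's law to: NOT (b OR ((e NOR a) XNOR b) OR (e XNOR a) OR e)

NOT b AND NOT ((e NOR a) XNOR b) AND NOT (e XNOR a) AND NOT e
De Morgan's: NOT(OR of terms) = AND of negations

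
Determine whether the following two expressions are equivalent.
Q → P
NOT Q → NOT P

No, Inverse is not equivalent to original (counterexample: Q=0, P=1, R=0)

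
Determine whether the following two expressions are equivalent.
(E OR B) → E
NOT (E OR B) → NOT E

No, Inverse is not equivalent to original (counterexample: D=0, B=1, E=0)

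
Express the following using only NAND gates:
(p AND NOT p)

((p NAND (p NAND p)) NAND (p NAND (p NAND p)))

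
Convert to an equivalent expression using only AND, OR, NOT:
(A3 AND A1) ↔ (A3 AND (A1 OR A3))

((A3 AND A1) AND (A3 AND (A1 OR A3))) OR (NOT (A3 AND A1) AND NOT (A3 AND (A1 OR A3)))
(Biconditional = both true or both false)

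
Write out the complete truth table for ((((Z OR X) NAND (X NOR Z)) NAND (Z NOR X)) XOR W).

Z | X | W | Output
------------------
0 | 0 | 0 | 0
0 | 0 | 1 | 1
0 | 1 | 0 | 1
0 | 1 | 1 | 0
1 | 0 | 0 | 1
1 | 0 | 1 | 0
1 | 1 | 0 | 1
1 | 1 | 1 | 0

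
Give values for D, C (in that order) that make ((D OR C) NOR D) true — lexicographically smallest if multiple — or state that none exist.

D=0, C=0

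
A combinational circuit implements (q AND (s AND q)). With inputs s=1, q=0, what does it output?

Substituting: (0 AND (1 AND 0))
= 0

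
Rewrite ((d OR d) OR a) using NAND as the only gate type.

((((d NAND d) NAND (d NAND d)) NAND ((d NAND d) NAND (d NAND d))) NAND (a NAND a))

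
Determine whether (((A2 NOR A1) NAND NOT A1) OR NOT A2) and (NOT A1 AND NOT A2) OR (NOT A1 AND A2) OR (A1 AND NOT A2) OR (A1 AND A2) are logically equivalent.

Yes, they are equivalent — the two output columns agree on all 4 assignments:
A1 | A2 | Expression 1 | Expression 2
-------------------------------------
0 | 0 | 1 | 1
0 | 1 | 1 | 1
1 | 0 | 1 | 1
1 | 1 | 1 | 1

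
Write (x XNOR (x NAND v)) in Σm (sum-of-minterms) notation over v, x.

Σm(1) = (NOT v AND x)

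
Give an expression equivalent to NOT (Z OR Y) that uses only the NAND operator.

(((Z NAND Z) NAND (Y NAND Y)) NAND ((Z NAND Z) NAND (Y NAND Y)))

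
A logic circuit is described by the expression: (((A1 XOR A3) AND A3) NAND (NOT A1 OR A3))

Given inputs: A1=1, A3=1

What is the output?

Substituting: (((1 XOR 1) AND 1) NAND (NOT 1 OR 1))
= 1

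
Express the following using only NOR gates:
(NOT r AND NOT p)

(((r NOR r) NOR (r NOR r)) NOR ((p NOR p) NOR (p NOR p)))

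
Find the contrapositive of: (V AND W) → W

Contrapositive: NOT W → NOT (V AND W)
Note: A statement and its contrapositive are logically equivalent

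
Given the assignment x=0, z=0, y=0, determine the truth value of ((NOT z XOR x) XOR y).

Substituting: ((NOT 0 XOR 0) XOR 0)
= 1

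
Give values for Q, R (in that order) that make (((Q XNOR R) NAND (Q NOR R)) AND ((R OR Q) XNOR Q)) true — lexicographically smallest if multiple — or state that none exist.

Q=1, R=0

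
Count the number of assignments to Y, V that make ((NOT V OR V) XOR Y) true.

Satisfying assignments: (0,0), (0,1)
Count: 2 out of 4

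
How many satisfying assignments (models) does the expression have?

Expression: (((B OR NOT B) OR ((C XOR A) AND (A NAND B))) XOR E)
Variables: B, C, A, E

Satisfying assignments: (0,0,0,0), (0,0,1,0), (0,1,0,0), (0,1,1,0), (1,0,0,0), (1,0,1,0), (1,1,0,0), (1,1,1,0)
Count: 8 out of 16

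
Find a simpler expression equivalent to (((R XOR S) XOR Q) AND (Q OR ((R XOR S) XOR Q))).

By absorption (E AND (E OR v) = E):
= ((R XOR S) XOR Q)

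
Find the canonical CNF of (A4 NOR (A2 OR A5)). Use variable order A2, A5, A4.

(A2 OR A5 OR NOT A4) AND (A2 OR NOT A5 OR A4) AND (A2 OR NOT A5 OR NOT A4) AND (NOT A2 OR A5 OR A4) AND (NOT A2 OR A5 OR NOT A4) AND (NOT A2 OR NOT A5 OR A4) AND (NOT A2 OR NOT A5 OR NOT A4)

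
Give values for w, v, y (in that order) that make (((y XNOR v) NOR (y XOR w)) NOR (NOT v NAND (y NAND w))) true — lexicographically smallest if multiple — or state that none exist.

w=0, v=0, y=0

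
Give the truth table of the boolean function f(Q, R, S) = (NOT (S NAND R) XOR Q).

Q | R | S | Output
------------------
0 | 0 | 0 | 0
0 | 0 | 1 | 0
0 | 1 | 0 | 0
0 | 1 | 1 | 1
1 | 0 | 0 | 1
1 | 0 | 1 | 1
1 | 1 | 0 | 1
1 | 1 | 1 | 0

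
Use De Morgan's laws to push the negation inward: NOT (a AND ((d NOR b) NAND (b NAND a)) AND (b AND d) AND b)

NOT a OR NOT ((d NOR b) NAND (b NAND a)) OR NOT (b AND d) OR NOT b
De Morgan's: NOT(AND of terms) = OR of negations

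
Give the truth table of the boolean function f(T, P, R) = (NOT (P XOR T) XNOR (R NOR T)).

T | P | R | Output
------------------
0 | 0 | 0 | 1
0 | 0 | 1 | 0
0 | 1 | 0 | 0
0 | 1 | 1 | 1
1 | 0 | 0 | 1
1 | 0 | 1 | 1
1 | 1 | 0 | 0
1 | 1 | 1 | 0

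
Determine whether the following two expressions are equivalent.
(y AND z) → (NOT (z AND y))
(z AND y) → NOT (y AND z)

Yes, Contrapositive is always equivalent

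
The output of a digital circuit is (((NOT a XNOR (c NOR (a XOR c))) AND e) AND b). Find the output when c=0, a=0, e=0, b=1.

Substituting: (((NOT 0 XNOR (0 NOR (0 XOR 0))) AND 0) AND 1)
= 0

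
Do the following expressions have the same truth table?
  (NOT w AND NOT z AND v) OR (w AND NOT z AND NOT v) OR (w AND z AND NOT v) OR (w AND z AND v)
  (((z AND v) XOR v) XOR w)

Yes, they are equivalent — the two output columns agree on all 8 assignments:
w | z | v | Expression 1 | Expression 2
---------------------------------------
0 | 0 | 0 | 0 | 0
0 | 0 | 1 | 1 | 1
0 | 1 | 0 | 0 | 0
0 | 1 | 1 | 0 | 0
1 | 0 | 0 | 1 | 1
1 | 0 | 1 | 0 | 0
1 | 1 | 0 | 1 | 1
1 | 1 | 1 | 1 | 1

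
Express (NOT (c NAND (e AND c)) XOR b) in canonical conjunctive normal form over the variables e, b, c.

(e OR b OR c) AND (e OR b OR NOT c) AND (NOT e OR b OR c) AND (NOT e OR NOT b OR NOT c)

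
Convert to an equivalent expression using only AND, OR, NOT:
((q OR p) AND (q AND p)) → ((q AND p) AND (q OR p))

NOT ((q OR p) AND (q AND p)) OR ((q AND p) AND (q OR p))
(Implication elimination: A → B = NOT A OR B)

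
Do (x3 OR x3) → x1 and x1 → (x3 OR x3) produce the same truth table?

No, Converse is not equivalent to original (counterexample: x1=0, x3=1)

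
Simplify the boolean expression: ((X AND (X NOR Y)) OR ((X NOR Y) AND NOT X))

By distribution ((E AND v) OR (E AND NOT v) = E):
= (X NOR Y)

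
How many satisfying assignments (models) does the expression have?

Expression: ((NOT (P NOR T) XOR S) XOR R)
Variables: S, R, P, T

Satisfying assignments: (0,0,0,1), (0,0,1,0), (0,0,1,1), (0,1,0,0), (1,0,0,0), (1,1,0,1), (1,1,1,0), (1,1,1,1)
Count: 8 out of 16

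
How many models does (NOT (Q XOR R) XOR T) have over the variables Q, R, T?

Satisfying assignments: (0,0,0), (0,1,1), (1,0,1), (1,1,0)
Count: 4 out of 8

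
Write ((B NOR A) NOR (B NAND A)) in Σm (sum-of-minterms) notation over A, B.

Σm(3) = (A AND B)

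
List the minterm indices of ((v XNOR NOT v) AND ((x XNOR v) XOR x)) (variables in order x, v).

Σm() = FALSE (no minterms)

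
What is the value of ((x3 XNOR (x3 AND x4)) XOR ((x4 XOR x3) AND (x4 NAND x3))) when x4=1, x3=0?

Substituting: ((0 XNOR (0 AND 1)) XOR ((1 XOR 0) AND (1 NAND 0)))
= 0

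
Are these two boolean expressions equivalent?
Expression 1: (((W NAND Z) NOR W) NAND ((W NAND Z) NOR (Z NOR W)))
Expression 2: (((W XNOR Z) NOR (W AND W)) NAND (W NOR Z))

Yes, they are equivalent — the two output columns agree on all 4 assignments:
W | Z | Expression 1 | Expression 2
-----------------------------------
0 | 0 | 1 | 1
0 | 1 | 1 | 1
1 | 0 | 1 | 1
1 | 1 | 1 | 1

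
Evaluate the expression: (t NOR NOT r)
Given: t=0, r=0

Substituting: (0 NOR NOT 0)
= 0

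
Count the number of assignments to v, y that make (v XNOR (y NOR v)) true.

Satisfying assignments: (0,1)
Count: 1 out of 4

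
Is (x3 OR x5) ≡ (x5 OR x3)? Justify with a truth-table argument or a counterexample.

Yes, they are equivalent — the two output columns agree on all 4 assignments:
x5 | x3 | Expression 1 | Expression 2
-------------------------------------
0 | 0 | 0 | 0
0 | 1 | 1 | 1
1 | 0 | 1 | 1
1 | 1 | 1 | 1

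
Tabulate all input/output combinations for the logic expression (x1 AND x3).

x3 | x1 | Output
----------------
0 | 0 | 0
0 | 1 | 0
1 | 0 | 0
1 | 1 | 1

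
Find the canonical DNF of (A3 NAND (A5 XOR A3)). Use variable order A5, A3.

(NOT A5 AND NOT A3) OR (A5 AND NOT A3) OR (A5 AND A3)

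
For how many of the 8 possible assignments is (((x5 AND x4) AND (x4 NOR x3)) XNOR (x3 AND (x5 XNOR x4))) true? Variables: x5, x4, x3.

Satisfying assignments: (0,0,0), (0,1,0), (0,1,1), (1,0,0), (1,0,1), (1,1,0)
Count: 6 out of 8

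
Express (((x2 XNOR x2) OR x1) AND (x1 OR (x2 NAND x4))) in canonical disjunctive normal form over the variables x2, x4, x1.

(NOT x2 AND NOT x4 AND NOT x1) OR (NOT x2 AND NOT x4 AND x1) OR (NOT x2 AND x4 AND NOT x1) OR (NOT x2 AND x4 AND x1) OR (x2 AND NOT x4 AND NOT x1) OR (x2 AND NOT x4 AND x1) OR (x2 AND x4 AND x1)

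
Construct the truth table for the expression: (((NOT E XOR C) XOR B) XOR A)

C | B | E | A | Output
----------------------
0 | 0 | 0 | 0 | 1
0 | 0 | 0 | 1 | 0
0 | 0 | 1 | 0 | 0
0 | 0 | 1 | 1 | 1
0 | 1 | 0 | 0 | 0
0 | 1 | 0 | 1 | 1
0 | 1 | 1 | 0 | 1
0 | 1 | 1 | 1 | 0
1 | 0 | 0 | 0 | 0
1 | 0 | 0 | 1 | 1
1 | 0 | 1 | 0 | 1
1 | 0 | 1 | 1 | 0
1 | 1 | 0 | 0 | 1
1 | 1 | 0 | 1 | 0
1 | 1 | 1 | 0 | 0
1 | 1 | 1 | 1 | 1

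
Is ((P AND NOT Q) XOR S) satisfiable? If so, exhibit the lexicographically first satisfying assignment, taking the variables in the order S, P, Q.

S=0, P=1, Q=0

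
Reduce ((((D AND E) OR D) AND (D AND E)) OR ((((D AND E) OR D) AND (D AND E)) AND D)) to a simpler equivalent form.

By absorption (E OR (E AND v) = E) then absorption (E AND (E OR v) = E):
= (D AND E)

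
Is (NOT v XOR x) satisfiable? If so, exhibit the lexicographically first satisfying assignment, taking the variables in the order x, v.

x=0, v=0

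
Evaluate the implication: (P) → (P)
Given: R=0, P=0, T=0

Antecedent (P) = 0; consequent (P) = 0.
0 → 0 = 1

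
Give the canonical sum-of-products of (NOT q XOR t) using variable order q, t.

Σm(0, 3) = (NOT q AND NOT t) OR (q AND t)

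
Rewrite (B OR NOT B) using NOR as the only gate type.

((B NOR (B NOR B)) NOR (B NOR (B NOR B)))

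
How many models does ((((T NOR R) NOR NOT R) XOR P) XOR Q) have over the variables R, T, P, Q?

Satisfying assignments: (0,0,0,1), (0,0,1,0), (0,1,0,1), (0,1,1,0), (1,0,0,0), (1,0,1,1), (1,1,0,0), (1,1,1,1)
Count: 8 out of 16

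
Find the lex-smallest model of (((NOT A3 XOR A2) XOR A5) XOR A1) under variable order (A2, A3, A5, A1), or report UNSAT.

A2=0, A3=0, A5=0, A1=0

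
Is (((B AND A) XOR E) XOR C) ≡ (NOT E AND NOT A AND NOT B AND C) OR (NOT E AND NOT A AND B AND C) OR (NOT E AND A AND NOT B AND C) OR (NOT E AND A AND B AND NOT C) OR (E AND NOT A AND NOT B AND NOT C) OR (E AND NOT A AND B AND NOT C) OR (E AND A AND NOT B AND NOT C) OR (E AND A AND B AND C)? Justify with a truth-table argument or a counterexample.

Yes, they are equivalent — the two output columns agree on all 16 assignments:
E | A | B | C | Expression 1 | Expression 2
-------------------------------------------
0 | 0 | 0 | 0 | 0 | 0
0 | 0 | 0 | 1 | 1 | 1
0 | 0 | 1 | 0 | 0 | 0
0 | 0 | 1 | 1 | 1 | 1
0 | 1 | 0 | 0 | 0 | 0
0 | 1 | 0 | 1 | 1 | 1
0 | 1 | 1 | 0 | 1 | 1
0 | 1 | 1 | 1 | 0 | 0
1 | 0 | 0 | 0 | 1 | 1
1 | 0 | 0 | 1 | 0 | 0
1 | 0 | 1 | 0 | 1 | 1
1 | 0 | 1 | 1 | 0 | 0
1 | 1 | 0 | 0 | 1 | 1
1 | 1 | 0 | 1 | 0 | 0
1 | 1 | 1 | 0 | 0 | 0
1 | 1 | 1 | 1 | 1 | 1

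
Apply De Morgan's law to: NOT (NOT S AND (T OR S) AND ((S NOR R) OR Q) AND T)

S OR NOT (T OR S) OR NOT ((S NOR R) OR Q) OR NOT T
De Morgan's: NOT(AND of terms) = OR of negations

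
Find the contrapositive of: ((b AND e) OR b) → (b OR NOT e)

Contrapositive: NOT (b OR NOT e) → NOT ((b AND e) OR b)
Note: A statement and its contrapositive are logically equivalent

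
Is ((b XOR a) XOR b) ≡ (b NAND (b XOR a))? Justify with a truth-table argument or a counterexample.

No. Counterexample: with b=0, a=0, Expression 1 = 0 but Expression 2 = 1.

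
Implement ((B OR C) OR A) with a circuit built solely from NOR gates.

((((B NOR C) NOR (B NOR C)) NOR A) NOR (((B NOR C) NOR (B NOR C)) NOR A))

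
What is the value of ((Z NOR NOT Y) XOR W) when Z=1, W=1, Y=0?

Substituting: ((1 NOR NOT 0) XOR 1)
= 1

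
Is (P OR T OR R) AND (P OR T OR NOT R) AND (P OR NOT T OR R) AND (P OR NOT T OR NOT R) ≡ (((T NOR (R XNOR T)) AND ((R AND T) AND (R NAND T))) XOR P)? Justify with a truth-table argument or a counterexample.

Yes, they are equivalent — the two output columns agree on all 8 assignments:
P | T | R | Expression 1 | Expression 2
---------------------------------------
0 | 0 | 0 | 0 | 0
0 | 0 | 1 | 0 | 0
0 | 1 | 0 | 0 | 0
0 | 1 | 1 | 0 | 0
1 | 0 | 0 | 1 | 1
1 | 0 | 1 | 1 | 1
1 | 1 | 0 | 1 | 1
1 | 1 | 1 | 1 | 1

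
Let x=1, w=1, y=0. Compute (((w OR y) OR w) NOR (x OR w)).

Substituting: (((1 OR 0) OR 1) NOR (1 OR 1))
= 0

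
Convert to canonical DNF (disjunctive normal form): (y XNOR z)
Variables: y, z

(NOT y AND NOT z) OR (y AND z)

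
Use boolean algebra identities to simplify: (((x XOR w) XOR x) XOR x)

By XOR self-cancellation ((E XOR v) XOR v = E):
= (x XOR w)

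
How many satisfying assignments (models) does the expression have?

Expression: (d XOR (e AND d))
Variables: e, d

Satisfying assignments: (0,1)
Count: 1 out of 4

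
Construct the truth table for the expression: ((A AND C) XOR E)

E | C | A | Output
------------------
0 | 0 | 0 | 0
0 | 0 | 1 | 0
0 | 1 | 0 | 0
0 | 1 | 1 | 1
1 | 0 | 0 | 1
1 | 0 | 1 | 1
1 | 1 | 0 | 1
1 | 1 | 1 | 0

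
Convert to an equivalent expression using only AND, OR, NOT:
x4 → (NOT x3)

NOT x4 OR (NOT x3)
(Implication elimination: A → B = NOT A OR B)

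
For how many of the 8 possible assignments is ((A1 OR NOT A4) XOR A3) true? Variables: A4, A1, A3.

Satisfying assignments: (0,0,0), (0,1,0), (1,0,1), (1,1,0)
Count: 4 out of 8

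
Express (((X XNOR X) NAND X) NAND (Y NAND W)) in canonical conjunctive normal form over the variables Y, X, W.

(Y OR X OR W) AND (Y OR X OR NOT W) AND (NOT Y OR X OR W)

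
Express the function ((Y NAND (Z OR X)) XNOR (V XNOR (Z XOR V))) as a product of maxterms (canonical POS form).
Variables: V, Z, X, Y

ΠM(3, 4, 6, 11, 12, 14) = (V OR Z OR NOT X OR NOT Y) AND (V OR NOT Z OR X OR Y) AND (V OR NOT Z OR NOT X OR Y) AND (NOT V OR Z OR NOT X OR NOT Y) AND (NOT V OR NOT Z OR X OR Y) AND (NOT V OR NOT Z OR NOT X OR Y)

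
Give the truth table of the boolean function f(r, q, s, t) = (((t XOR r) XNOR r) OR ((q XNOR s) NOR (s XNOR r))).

r | q | s | t | Output
----------------------
0 | 0 | 0 | 0 | 1
0 | 0 | 0 | 1 | 0
0 | 0 | 1 | 0 | 1
0 | 0 | 1 | 1 | 1
0 | 1 | 0 | 0 | 1
0 | 1 | 0 | 1 | 0
0 | 1 | 1 | 0 | 1
0 | 1 | 1 | 1 | 0
1 | 0 | 0 | 0 | 1
1 | 0 | 0 | 1 | 0
1 | 0 | 1 | 0 | 1
1 | 0 | 1 | 1 | 0
1 | 1 | 0 | 0 | 1
1 | 1 | 0 | 1 | 1
1 | 1 | 1 | 0 | 1
1 | 1 | 1 | 1 | 0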